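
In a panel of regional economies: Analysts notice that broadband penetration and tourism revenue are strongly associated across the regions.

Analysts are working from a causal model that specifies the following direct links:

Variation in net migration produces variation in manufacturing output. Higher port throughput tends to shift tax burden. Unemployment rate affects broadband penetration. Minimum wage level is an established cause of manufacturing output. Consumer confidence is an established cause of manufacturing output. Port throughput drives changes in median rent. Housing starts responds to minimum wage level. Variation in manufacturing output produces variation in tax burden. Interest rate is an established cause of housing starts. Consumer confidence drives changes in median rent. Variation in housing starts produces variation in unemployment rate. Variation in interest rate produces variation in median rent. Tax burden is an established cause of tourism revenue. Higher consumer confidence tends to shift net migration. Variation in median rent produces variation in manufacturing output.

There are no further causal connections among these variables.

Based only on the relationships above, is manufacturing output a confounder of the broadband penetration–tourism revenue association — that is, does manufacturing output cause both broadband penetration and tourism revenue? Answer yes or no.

Manufacturing output has no stated causal path to broadband penetration. A confounder must cause both variables, so manufacturing output does not qualify.

no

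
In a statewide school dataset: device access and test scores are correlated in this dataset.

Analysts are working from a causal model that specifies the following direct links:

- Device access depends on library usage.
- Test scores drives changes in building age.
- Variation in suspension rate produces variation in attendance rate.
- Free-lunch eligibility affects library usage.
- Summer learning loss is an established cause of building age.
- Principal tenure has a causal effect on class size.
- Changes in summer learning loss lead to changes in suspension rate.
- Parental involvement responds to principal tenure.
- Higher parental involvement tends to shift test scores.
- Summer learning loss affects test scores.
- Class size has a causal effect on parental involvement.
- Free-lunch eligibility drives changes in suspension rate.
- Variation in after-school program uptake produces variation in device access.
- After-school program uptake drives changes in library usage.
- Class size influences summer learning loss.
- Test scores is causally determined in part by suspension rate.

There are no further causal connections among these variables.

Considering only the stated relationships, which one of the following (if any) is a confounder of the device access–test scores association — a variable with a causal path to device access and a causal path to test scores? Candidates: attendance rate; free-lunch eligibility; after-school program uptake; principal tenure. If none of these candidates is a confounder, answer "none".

Free-lunch eligibility causes device access (free-lunch eligibility → library usage → device access) and also causes test scores (free-lunch eligibility → suspension rate → test scores); it is a common cause of both.
Each of the other candidates lacks a causal path to at least one of device access and test scores, so they do not confound the relationship.

free-lunch eligibility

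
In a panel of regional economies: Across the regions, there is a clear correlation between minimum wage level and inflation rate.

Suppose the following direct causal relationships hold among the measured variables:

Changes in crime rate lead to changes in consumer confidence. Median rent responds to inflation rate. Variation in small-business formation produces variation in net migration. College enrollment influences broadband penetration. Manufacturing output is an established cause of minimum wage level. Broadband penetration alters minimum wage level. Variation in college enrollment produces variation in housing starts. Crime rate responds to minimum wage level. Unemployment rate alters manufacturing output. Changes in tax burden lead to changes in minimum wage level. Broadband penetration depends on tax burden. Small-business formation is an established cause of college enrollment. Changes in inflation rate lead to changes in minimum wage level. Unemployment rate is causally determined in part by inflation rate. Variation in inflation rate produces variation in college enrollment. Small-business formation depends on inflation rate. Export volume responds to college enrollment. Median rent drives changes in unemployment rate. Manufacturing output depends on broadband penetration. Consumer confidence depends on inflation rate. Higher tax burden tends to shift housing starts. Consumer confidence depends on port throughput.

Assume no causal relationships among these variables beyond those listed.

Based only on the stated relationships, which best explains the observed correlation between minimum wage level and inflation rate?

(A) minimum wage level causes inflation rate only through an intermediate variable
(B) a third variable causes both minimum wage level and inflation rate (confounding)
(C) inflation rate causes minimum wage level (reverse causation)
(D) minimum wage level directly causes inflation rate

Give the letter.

C

The stated link runs inflation rate → minimum wage level; minimum wage level has no causal path to inflation rate. No variable causes both, so confounding is ruled out. The correlation reflects reverse causation.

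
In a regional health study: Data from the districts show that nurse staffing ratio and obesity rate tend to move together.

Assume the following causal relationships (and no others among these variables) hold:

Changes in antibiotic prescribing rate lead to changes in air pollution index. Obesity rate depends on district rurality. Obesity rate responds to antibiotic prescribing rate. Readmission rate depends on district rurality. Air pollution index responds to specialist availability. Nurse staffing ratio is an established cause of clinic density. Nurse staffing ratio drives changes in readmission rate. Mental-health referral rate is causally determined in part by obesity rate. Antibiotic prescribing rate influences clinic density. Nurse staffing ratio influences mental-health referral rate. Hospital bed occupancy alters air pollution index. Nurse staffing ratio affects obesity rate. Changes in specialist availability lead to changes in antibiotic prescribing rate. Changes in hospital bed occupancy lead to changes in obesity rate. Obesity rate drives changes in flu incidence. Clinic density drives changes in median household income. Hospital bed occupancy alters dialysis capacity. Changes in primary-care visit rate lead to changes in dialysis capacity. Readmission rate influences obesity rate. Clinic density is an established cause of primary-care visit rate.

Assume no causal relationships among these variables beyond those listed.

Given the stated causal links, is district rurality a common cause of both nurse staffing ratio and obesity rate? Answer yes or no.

District rurality has no stated causal path to nurse staffing ratio. A confounder must cause both variables, so district rurality does not qualify.

no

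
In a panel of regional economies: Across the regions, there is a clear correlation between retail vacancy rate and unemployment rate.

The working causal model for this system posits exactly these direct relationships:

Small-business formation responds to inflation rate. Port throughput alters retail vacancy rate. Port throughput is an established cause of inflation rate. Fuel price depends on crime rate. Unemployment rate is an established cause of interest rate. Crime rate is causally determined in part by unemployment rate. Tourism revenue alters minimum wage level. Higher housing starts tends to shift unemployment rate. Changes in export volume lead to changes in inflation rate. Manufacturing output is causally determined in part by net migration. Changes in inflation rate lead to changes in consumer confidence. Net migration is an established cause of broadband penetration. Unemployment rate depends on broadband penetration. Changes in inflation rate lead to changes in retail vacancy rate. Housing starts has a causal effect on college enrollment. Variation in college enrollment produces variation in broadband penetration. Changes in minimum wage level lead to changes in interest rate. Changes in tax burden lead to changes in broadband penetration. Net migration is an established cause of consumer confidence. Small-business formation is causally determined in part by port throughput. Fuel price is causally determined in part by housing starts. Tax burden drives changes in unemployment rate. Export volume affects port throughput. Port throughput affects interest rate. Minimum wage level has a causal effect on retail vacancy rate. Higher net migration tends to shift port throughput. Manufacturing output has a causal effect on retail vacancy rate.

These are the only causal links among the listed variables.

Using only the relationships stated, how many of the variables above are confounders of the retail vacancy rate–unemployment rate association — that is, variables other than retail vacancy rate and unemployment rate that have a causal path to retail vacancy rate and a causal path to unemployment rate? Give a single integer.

The common causes are: net migration (to retail vacancy rate via net migration → manufacturing output → retail vacancy rate; to unemployment rate via net migration → broadband penetration → unemployment rate).
Every other variable lacks a causal path to at least one of retail vacancy rate and unemployment rate.

1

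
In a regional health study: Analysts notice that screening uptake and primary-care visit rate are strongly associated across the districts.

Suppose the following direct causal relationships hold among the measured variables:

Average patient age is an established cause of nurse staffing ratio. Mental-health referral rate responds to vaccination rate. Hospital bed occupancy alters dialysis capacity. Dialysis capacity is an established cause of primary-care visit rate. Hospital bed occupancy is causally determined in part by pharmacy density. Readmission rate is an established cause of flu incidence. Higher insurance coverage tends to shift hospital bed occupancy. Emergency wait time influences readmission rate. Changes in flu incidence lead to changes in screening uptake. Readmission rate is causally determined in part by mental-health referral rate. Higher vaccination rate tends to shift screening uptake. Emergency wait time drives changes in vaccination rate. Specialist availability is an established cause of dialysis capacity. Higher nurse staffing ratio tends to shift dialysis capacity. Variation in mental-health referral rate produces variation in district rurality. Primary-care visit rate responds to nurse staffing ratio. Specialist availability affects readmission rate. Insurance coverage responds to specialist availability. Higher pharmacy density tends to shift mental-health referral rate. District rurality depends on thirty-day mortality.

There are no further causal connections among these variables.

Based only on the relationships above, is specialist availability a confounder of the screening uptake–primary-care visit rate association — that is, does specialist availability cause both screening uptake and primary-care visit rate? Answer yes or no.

Specialist availability has a causal path to screening uptake (specialist availability → readmission rate → flu incidence → screening uptake) and to primary-care visit rate (specialist availability → dialysis capacity → primary-care visit rate), so it is a common cause of both — a confounder.

yes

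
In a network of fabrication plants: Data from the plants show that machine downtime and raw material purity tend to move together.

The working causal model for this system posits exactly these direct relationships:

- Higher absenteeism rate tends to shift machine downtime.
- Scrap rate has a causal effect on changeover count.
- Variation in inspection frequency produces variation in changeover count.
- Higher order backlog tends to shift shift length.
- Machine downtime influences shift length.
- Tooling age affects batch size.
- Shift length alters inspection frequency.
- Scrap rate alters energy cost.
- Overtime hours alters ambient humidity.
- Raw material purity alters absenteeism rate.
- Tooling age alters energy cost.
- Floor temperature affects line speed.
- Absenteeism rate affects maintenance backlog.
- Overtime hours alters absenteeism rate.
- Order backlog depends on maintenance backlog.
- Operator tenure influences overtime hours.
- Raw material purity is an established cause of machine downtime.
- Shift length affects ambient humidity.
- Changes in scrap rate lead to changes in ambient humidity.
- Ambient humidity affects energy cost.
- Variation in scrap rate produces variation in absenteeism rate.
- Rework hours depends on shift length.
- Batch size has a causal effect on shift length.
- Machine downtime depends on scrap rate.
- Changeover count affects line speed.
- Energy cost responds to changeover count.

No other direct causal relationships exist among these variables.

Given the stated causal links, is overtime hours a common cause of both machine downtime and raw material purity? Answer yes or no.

Overtime hours has no stated causal path to raw material purity. A confounder must cause both variables, so overtime hours does not qualify.

no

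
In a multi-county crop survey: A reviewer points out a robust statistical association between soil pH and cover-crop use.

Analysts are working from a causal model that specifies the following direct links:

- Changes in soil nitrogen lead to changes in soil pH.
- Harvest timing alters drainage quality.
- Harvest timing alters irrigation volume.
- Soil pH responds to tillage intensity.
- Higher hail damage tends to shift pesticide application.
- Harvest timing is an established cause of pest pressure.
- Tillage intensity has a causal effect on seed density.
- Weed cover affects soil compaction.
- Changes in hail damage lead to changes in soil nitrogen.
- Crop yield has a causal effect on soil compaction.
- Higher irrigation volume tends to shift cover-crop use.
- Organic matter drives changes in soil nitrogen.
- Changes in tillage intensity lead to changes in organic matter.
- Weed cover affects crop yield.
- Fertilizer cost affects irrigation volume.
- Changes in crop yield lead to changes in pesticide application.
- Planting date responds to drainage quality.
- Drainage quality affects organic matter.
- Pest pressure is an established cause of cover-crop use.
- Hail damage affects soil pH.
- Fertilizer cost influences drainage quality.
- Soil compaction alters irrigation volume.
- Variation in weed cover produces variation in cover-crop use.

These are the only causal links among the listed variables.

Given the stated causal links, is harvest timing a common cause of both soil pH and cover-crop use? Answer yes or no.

yes

Harvest timing has a causal path to soil pH (harvest timing → drainage quality → organic matter → soil nitrogen → soil pH) and to cover-crop use (harvest timing → irrigation volume → cover-crop use), so it is a common cause of both — a confounder.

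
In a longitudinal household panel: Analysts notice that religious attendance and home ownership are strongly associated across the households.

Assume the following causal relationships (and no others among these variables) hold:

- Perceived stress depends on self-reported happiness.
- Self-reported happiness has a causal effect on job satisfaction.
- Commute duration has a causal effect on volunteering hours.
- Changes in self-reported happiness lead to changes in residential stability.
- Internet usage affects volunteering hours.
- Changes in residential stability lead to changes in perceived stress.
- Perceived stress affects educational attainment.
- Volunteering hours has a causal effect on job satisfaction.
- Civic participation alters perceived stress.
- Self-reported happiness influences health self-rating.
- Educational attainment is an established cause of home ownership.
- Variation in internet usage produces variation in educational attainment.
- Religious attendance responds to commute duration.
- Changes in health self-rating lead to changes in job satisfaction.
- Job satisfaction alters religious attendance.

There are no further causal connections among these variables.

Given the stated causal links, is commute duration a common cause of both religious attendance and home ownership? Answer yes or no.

no

Commute duration has no stated causal path to home ownership. A confounder must cause both variables, so commute duration does not qualify.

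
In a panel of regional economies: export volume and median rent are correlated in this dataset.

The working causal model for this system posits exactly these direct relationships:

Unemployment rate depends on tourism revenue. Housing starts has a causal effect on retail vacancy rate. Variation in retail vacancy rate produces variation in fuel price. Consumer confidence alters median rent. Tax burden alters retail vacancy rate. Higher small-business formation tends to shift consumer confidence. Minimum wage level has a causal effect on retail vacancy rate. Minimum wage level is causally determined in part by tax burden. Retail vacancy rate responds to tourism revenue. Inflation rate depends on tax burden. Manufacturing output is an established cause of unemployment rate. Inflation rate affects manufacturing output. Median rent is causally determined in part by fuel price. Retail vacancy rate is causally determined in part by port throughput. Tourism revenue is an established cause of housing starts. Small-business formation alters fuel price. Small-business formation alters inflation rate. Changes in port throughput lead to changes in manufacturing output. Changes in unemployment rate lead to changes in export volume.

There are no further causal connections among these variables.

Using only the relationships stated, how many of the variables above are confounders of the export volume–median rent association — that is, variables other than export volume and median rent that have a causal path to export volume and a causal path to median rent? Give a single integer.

The common causes are: port throughput (to export volume via port throughput → manufacturing output → unemployment rate → export volume; to median rent via port throughput → retail vacancy rate → fuel price → median rent); small-business formation (to export volume via small-business formation → inflation rate → manufacturing output → unemployment rate → export volume; to median rent via small-business formation → fuel price → median rent); tax burden (to export volume via tax burden → inflation rate → manufacturing output → unemployment rate → export volume; to median rent via tax burden → retail vacancy rate → fuel price → median rent); tourism revenue (to export volume via tourism revenue → unemployment rate → export volume; to median rent via tourism revenue → retail vacancy rate → fuel price → median rent).
Every other variable lacks a causal path to at least one of export volume and median rent.

4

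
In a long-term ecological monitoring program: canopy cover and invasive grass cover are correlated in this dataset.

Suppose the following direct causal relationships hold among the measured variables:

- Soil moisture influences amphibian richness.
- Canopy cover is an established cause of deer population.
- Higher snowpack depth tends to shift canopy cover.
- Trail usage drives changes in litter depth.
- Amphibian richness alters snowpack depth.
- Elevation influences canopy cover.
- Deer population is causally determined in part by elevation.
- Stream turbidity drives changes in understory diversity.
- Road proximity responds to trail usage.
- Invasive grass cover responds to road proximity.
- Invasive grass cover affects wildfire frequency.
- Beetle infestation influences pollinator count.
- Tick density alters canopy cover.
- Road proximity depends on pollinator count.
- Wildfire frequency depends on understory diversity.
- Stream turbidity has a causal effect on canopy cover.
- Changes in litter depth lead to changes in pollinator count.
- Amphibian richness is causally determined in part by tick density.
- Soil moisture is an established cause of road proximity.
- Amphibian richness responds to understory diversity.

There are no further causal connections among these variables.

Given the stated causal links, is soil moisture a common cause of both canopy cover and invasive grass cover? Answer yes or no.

yes

Soil moisture has a causal path to canopy cover (soil moisture → amphibian richness → snowpack depth → canopy cover) and to invasive grass cover (soil moisture → road proximity → invasive grass cover), so it is a common cause of both — a confounder.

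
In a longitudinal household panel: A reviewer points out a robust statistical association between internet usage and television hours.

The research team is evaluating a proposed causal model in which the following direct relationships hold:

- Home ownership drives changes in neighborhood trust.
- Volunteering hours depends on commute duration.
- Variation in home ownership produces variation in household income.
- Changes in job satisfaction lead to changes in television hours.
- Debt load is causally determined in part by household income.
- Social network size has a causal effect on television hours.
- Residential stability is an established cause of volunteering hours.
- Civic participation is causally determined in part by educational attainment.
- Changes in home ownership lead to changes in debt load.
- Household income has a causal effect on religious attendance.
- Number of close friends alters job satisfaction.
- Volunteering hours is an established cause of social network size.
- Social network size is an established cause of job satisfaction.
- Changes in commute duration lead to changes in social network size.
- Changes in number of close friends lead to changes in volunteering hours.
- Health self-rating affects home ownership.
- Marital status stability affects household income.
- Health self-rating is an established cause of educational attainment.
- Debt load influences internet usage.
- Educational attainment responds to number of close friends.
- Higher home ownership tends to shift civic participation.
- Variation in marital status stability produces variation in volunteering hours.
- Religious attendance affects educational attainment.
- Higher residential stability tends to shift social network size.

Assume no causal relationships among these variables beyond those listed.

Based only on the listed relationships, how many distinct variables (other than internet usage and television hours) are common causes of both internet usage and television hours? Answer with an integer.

The common causes are: marital status stability (to internet usage via marital status stability → household income → debt load → internet usage; to television hours via marital status stability → volunteering hours → social network size → television hours).
Every other variable lacks a causal path to at least one of internet usage and television hours.

1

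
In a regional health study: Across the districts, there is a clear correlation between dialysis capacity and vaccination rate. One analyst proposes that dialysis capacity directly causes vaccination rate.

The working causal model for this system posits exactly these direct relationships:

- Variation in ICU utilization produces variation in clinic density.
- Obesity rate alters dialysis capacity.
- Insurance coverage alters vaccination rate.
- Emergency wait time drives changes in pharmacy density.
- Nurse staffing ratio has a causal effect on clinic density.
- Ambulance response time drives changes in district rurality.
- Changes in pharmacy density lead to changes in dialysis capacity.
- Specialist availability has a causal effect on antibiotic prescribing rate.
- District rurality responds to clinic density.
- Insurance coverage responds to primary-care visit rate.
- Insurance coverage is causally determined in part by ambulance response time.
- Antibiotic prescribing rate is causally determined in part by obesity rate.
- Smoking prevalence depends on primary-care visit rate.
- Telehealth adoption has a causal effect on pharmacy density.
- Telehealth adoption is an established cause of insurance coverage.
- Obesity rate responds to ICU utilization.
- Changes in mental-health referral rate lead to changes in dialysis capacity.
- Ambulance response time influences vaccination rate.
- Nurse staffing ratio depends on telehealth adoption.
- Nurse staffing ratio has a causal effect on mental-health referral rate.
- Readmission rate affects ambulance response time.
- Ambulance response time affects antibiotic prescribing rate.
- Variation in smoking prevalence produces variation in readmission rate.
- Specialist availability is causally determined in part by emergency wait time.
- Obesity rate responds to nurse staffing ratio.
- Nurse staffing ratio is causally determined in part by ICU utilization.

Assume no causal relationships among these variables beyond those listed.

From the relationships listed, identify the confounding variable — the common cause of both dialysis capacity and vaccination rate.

telehealth adoption

Telehealth adoption has a causal path to dialysis capacity (telehealth adoption → pharmacy density → dialysis capacity) and a separate causal path to vaccination rate (telehealth adoption → insurance coverage → vaccination rate), so it is a common cause of both.
No stated relationship gives dialysis capacity a causal route to vaccination rate, so the correlation is explained by the shared upstream cause rather than a direct effect.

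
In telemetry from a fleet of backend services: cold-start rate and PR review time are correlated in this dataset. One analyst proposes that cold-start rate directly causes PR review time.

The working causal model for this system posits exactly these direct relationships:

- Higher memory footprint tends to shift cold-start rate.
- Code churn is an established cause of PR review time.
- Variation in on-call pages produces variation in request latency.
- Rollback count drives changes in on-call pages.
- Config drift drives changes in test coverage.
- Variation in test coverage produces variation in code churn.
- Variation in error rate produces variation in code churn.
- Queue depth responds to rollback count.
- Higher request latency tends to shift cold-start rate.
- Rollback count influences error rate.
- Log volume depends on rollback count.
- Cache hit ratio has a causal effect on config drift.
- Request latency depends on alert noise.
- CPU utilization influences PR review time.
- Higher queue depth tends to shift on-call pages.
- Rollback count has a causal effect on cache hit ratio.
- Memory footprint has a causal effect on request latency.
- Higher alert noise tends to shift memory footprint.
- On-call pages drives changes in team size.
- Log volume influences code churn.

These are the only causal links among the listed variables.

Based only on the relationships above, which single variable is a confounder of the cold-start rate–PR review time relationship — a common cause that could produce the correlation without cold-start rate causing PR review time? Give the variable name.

rollback count

Rollback count has a causal path to cold-start rate (rollback count → on-call pages → request latency → cold-start rate) and a separate causal path to PR review time (rollback count → error rate → code churn → PR review time), so it is a common cause of both.
No stated relationship gives cold-start rate a causal route to PR review time, so the correlation is explained by the shared upstream cause rather than a direct effect.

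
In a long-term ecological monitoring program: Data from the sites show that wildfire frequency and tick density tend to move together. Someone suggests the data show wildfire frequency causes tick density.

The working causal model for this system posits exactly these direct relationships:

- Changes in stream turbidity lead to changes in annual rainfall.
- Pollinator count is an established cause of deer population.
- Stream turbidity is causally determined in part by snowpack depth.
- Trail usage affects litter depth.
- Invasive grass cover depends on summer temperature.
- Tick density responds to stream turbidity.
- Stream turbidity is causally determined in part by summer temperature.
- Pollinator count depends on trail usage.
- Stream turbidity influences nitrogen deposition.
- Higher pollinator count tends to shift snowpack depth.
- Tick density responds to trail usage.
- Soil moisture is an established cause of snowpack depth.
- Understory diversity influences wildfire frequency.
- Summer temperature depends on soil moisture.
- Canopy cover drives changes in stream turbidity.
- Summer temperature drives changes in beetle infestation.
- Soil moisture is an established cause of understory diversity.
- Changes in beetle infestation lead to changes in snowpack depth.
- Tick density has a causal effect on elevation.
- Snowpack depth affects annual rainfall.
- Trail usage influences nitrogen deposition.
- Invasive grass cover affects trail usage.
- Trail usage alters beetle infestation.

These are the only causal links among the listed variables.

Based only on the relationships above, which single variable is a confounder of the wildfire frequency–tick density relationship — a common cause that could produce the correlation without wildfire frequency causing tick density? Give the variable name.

soil moisture

Soil moisture has a causal path to wildfire frequency (soil moisture → understory diversity → wildfire frequency) and a separate causal path to tick density (soil moisture → snowpack depth → stream turbidity → tick density), so it is a common cause of both.
No stated relationship gives wildfire frequency a causal route to tick density, so the correlation is explained by the shared upstream cause rather than a direct effect.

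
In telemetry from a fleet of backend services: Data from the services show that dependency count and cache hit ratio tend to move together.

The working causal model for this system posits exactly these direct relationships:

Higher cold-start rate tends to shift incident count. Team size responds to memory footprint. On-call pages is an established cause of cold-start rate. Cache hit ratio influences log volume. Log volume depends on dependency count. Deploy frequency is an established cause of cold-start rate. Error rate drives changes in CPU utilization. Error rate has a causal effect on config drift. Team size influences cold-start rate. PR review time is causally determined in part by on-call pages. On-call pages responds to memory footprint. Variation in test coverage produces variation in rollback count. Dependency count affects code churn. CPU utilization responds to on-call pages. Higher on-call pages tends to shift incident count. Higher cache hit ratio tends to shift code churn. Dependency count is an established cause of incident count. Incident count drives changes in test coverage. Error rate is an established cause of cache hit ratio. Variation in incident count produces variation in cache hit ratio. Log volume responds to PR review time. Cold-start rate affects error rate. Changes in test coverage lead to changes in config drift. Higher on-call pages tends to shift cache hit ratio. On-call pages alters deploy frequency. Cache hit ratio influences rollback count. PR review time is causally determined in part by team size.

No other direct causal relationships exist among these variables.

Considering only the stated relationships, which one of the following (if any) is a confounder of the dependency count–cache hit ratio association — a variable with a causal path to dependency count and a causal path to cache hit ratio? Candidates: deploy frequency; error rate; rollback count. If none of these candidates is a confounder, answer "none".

None of the listed candidates has causal paths to both dependency count and cache hit ratio in the stated relationships, so none is a common cause.

none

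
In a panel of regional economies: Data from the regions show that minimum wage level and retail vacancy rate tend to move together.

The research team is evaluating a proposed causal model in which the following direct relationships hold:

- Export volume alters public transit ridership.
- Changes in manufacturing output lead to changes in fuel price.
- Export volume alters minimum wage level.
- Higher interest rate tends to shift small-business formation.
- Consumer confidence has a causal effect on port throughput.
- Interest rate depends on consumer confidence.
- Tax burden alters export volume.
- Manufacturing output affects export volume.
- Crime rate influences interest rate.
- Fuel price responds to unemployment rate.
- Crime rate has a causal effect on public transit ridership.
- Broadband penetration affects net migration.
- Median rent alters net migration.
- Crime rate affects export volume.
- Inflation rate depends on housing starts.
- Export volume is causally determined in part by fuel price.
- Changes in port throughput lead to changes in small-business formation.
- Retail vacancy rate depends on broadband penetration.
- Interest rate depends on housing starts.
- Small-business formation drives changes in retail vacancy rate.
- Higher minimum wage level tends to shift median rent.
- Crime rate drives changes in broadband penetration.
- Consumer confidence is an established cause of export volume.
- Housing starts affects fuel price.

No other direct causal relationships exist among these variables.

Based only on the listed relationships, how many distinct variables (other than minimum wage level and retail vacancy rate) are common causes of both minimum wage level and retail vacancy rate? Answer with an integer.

The common causes are: consumer confidence (to minimum wage level via consumer confidence → export volume → minimum wage level; to retail vacancy rate via consumer confidence → port throughput → small-business formation → retail vacancy rate); crime rate (to minimum wage level via crime rate → export volume → minimum wage level; to retail vacancy rate via crime rate → broadband penetration → retail vacancy rate); housing starts (to minimum wage level via housing starts → fuel price → export volume → minimum wage level; to retail vacancy rate via housing starts → interest rate → small-business formation → retail vacancy rate).
Every other variable lacks a causal path to at least one of minimum wage level and retail vacancy rate.

3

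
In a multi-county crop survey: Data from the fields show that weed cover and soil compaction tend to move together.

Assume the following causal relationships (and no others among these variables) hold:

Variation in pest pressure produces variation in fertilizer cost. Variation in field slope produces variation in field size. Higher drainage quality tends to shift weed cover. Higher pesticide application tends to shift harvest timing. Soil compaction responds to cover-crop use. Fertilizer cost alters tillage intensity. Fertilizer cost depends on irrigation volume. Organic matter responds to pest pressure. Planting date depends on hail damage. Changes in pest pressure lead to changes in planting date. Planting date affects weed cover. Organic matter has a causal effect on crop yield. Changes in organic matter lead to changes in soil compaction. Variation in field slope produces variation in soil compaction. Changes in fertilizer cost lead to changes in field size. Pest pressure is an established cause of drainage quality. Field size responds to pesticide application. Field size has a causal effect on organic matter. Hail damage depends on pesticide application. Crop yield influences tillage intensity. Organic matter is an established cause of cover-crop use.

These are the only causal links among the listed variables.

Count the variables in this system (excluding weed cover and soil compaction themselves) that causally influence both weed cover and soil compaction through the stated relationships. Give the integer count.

2

The common causes are: pest pressure (to weed cover via pest pressure → drainage quality → weed cover; to soil compaction via pest pressure → organic matter → soil compaction); pesticide application (to weed cover via pesticide application → hail damage → planting date → weed cover; to soil compaction via pesticide application → field size → organic matter → soil compaction).
Every other variable lacks a causal path to at least one of weed cover and soil compaction.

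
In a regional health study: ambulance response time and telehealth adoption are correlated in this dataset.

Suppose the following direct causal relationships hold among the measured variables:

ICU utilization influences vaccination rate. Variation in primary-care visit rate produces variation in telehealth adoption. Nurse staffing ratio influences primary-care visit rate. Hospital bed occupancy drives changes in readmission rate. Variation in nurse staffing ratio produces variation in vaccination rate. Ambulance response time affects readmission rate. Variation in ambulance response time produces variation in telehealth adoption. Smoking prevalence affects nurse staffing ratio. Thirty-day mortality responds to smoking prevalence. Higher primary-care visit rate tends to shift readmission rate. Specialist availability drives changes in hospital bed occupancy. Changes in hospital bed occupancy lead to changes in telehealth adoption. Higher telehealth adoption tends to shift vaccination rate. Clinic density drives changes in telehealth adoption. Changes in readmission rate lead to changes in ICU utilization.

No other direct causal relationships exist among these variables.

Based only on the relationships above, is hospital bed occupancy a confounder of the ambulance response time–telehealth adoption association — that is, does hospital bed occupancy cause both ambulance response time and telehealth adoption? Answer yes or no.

Hospital bed occupancy has no stated causal path to ambulance response time. A confounder must cause both variables, so hospital bed occupancy does not qualify.

no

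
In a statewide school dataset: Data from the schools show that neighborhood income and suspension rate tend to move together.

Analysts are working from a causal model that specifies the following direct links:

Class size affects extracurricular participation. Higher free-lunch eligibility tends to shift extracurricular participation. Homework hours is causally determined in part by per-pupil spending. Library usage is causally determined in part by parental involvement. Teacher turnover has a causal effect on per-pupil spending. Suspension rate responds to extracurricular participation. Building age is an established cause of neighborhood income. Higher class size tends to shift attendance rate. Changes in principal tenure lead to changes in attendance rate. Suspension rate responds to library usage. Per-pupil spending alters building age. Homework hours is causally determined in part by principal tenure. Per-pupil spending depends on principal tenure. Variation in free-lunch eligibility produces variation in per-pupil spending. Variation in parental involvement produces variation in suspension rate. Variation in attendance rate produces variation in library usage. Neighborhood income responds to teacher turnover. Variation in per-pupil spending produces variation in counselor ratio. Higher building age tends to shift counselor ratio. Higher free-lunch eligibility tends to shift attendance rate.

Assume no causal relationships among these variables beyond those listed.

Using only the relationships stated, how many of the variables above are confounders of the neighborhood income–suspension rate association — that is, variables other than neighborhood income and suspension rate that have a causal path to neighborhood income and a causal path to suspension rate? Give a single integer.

2

The common causes are: free-lunch eligibility (to neighborhood income via free-lunch eligibility → per-pupil spending → building age → neighborhood income; to suspension rate via free-lunch eligibility → extracurricular participation → suspension rate); principal tenure (to neighborhood income via principal tenure → per-pupil spending → building age → neighborhood income; to suspension rate via principal tenure → attendance rate → library usage → suspension rate).
Every other variable lacks a causal path to at least one of neighborhood income and suspension rate.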